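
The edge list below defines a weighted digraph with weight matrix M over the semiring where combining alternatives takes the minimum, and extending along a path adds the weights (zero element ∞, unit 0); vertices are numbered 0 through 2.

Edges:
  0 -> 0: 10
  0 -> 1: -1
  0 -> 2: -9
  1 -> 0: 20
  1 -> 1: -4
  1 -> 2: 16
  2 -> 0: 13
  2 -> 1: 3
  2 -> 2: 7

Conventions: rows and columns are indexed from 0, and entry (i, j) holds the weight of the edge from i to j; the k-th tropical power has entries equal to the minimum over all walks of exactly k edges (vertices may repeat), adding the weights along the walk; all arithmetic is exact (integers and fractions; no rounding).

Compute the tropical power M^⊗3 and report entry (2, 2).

M^⊗2:
  [4, -6, -2]
  [16, -8, 11]
  [20, -1, 4]
M^⊗3:
  [11, -10, -5]
  [12, -12, 7]
  [17, -5, 11]
Key observation: the optimum is the walk 2->0->2->2, with weight 13 + (-9) + 7 = 11.
Optimal value attained by: walk 2->0->2->2.
Answer: (M^⊗3)[2][2] = 11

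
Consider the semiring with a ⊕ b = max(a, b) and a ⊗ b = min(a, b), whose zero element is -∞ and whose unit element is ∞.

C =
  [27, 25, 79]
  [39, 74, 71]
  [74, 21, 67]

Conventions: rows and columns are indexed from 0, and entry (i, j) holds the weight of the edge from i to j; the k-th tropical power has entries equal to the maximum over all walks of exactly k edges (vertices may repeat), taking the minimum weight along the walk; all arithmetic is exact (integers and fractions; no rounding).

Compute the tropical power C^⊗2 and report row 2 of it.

C^⊗2:
  [74, 25, 67]
  [71, 74, 71]
  [67, 25, 74]
Answer: row 2 of C^⊗2 = [67, 25, 74]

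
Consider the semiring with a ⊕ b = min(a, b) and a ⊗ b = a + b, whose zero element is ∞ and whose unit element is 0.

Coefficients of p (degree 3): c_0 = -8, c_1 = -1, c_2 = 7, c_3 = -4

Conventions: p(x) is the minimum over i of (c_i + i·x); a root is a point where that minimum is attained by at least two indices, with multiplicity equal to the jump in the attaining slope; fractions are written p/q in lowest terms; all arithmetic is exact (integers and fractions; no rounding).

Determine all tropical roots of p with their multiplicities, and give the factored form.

hull edge (i=0, c=-8) to (i=3, c=-4): slope 4/3, span 3
Factored form: p(x) = -4 ⊗ (x ⊕ (-4/3)) ⊗ (x ⊕ (-4/3)) ⊗ (x ⊕ (-4/3))
Answer: roots = -4/3 (mult 3)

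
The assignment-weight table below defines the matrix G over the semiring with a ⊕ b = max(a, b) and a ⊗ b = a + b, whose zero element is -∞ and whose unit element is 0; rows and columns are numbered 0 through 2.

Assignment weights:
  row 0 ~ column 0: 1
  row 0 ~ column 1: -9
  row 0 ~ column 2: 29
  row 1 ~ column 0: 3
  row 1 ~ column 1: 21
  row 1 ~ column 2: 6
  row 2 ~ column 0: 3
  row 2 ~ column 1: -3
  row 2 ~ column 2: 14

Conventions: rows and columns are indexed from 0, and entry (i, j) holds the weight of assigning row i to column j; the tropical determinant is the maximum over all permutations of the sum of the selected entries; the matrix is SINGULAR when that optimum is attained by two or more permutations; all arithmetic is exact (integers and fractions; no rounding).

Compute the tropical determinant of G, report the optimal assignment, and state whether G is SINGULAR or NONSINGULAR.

σ = (0, 1, 2): 1 + 21 + 14 = 36
σ = (0, 2, 1): 1 + 6 + (-3) = 4
σ = (1, 0, 2): (-9) + 3 + 14 = 8
σ = (1, 2, 0): (-9) + 6 + 3 = 0
σ = (2, 0, 1): 29 + 3 + (-3) = 29
σ = (2, 1, 0): 29 + 21 + 3 = 53
Optimal value attained by: σ = (2, 1, 0).
Answer: det⊕(G) = 53; verdict: NONSINGULAR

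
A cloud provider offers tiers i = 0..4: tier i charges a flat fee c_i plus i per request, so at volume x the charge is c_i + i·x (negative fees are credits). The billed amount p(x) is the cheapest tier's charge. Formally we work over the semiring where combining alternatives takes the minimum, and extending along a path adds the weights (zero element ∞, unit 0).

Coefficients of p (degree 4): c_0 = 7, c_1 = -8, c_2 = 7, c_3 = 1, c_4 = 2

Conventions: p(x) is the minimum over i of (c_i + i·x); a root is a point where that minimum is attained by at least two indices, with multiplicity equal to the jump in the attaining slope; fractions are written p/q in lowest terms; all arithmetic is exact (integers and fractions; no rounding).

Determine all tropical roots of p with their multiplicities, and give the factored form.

hull edge (i=0, c=7) to (i=1, c=-8): slope -15, span 1
hull edge (i=1, c=-8) to (i=4, c=2): slope 10/3, span 3
Factored form: p(x) = 2 ⊗ (x ⊕ (-10/3)) ⊗ (x ⊕ (-10/3)) ⊗ (x ⊕ (-10/3)) ⊗ (x ⊕ 15)
Answer: roots = -10/3 (mult 3), 15 (mult 1)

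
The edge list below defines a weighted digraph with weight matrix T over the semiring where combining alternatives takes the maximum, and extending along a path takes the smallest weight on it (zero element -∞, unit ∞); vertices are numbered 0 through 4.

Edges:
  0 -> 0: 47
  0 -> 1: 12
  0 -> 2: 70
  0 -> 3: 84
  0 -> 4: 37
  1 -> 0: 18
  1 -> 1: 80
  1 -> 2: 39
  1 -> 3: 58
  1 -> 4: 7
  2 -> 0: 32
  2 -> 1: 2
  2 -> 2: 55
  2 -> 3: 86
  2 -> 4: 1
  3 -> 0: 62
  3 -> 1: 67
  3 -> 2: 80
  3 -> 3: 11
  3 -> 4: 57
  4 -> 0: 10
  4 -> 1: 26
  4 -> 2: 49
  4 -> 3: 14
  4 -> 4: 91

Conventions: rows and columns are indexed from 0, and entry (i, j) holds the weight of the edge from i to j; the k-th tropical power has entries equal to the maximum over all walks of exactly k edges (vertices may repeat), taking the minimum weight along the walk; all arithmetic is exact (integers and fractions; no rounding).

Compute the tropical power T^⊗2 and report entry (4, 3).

T^⊗2:
  [62, 67, 80, 70, 57]
  [58, 80, 58, 58, 57]
  [62, 67, 80, 55, 57]
  [47, 67, 62, 80, 57]
  [32, 26, 49, 49, 91]
Key observation: the optimum is the walk 4->2->3, with weight 49 min 86 = 49.
Optimal value attained by: walk 4->2->3.
Answer: (T^⊗2)[4][3] = 49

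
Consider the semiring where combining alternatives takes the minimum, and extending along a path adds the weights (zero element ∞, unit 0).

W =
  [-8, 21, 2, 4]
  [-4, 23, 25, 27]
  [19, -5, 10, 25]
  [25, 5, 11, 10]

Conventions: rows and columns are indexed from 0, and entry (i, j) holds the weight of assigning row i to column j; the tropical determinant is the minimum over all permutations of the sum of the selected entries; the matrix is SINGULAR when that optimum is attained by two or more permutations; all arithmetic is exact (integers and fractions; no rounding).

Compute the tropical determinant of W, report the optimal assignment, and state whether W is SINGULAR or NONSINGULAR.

σ = (0, 1, 2, 3): (-8) + 23 + 10 + 10 = 35
σ = (0, 1, 3, 2): (-8) + 23 + 25 + 11 = 51
σ = (0, 2, 1, 3): (-8) + 25 + (-5) + 10 = 22
σ = (0, 2, 3, 1): (-8) + 25 + 25 + 5 = 47
σ = (0, 3, 1, 2): (-8) + 27 + (-5) + 11 = 25
σ = (0, 3, 2, 1): (-8) + 27 + 10 + 5 = 34
σ = (1, 0, 2, 3): 21 + (-4) + 10 + 10 = 37
σ = (1, 0, 3, 2): 21 + (-4) + 25 + 11 = 53
σ = (1, 2, 0, 3): 21 + 25 + 19 + 10 = 75
σ = (1, 2, 3, 0): 21 + 25 + 25 + 25 = 96
σ = (1, 3, 0, 2): 21 + 27 + 19 + 11 = 78
σ = (1, 3, 2, 0): 21 + 27 + 10 + 25 = 83
σ = (2, 0, 1, 3): 2 + (-4) + (-5) + 10 = 3
σ = (2, 0, 3, 1): 2 + (-4) + 25 + 5 = 28
σ = (2, 1, 0, 3): 2 + 23 + 19 + 10 = 54
σ = (2, 1, 3, 0): 2 + 23 + 25 + 25 = 75
σ = (2, 3, 0, 1): 2 + 27 + 19 + 5 = 53
σ = (2, 3, 1, 0): 2 + 27 + (-5) + 25 = 49
σ = (3, 0, 1, 2): 4 + (-4) + (-5) + 11 = 6
σ = (3, 0, 2, 1): 4 + (-4) + 10 + 5 = 15
σ = (3, 1, 0, 2): 4 + 23 + 19 + 11 = 57
σ = (3, 1, 2, 0): 4 + 23 + 10 + 25 = 62
σ = (3, 2, 0, 1): 4 + 25 + 19 + 5 = 53
σ = (3, 2, 1, 0): 4 + 25 + (-5) + 25 = 49
Optimal value attained by: σ = (2, 0, 1, 3).
Answer: det⊕(W) = 3; verdict: NONSINGULAR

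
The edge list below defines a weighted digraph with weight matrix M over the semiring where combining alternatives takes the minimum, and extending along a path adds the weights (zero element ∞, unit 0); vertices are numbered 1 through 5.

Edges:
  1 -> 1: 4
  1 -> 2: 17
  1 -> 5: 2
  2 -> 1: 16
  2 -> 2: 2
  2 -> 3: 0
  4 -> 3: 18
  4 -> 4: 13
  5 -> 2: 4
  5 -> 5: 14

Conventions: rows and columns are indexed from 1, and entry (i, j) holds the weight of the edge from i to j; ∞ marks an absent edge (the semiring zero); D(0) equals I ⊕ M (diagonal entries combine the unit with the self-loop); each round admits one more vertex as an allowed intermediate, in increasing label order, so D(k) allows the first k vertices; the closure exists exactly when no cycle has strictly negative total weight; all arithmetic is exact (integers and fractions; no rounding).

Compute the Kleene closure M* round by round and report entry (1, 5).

D(0):
  [0, 17, ∞, ∞, 2]
  [16, 0, 0, ∞, ∞]
  [∞, ∞, 0, ∞, ∞]
  [∞, ∞, 18, 0, ∞]
  [∞, 4, ∞, ∞, 0]
D(1):
  [0, 17, ∞, ∞, 2]
  [16, 0, 0, ∞, 18]
  [∞, ∞, 0, ∞, ∞]
  [∞, ∞, 18, 0, ∞]
  [∞, 4, ∞, ∞, 0]
D(2):
  [0, 17, 17, ∞, 2]
  [16, 0, 0, ∞, 18]
  [∞, ∞, 0, ∞, ∞]
  [∞, ∞, 18, 0, ∞]
  [20, 4, 4, ∞, 0]
D(3):
  [0, 17, 17, ∞, 2]
  [16, 0, 0, ∞, 18]
  [∞, ∞, 0, ∞, ∞]
  [∞, ∞, 18, 0, ∞]
  [20, 4, 4, ∞, 0]
D(4):
  [0, 17, 17, ∞, 2]
  [16, 0, 0, ∞, 18]
  [∞, ∞, 0, ∞, ∞]
  [∞, ∞, 18, 0, ∞]
  [20, 4, 4, ∞, 0]
D(5):
  [0, 6, 6, ∞, 2]
  [16, 0, 0, ∞, 18]
  [∞, ∞, 0, ∞, ∞]
  [∞, ∞, 18, 0, ∞]
  [20, 4, 4, ∞, 0]
Answer: M*[1][5] = 2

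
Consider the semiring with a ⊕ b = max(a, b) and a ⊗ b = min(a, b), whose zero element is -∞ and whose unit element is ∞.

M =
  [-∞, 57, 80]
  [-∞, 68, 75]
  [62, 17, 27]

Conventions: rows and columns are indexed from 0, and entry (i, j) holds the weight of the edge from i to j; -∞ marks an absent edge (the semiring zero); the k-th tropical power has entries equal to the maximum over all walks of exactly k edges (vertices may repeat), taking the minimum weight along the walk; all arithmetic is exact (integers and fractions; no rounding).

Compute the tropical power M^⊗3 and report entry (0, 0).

M^⊗2:
  [62, 57, 57]
  [62, 68, 68]
  [27, 57, 62]
M^⊗3:
  [57, 57, 62]
  [62, 68, 68]
  [62, 57, 57]
Key observation: the optimum is the walk 0->1->2->0, with weight 57 min 75 min 62 = 57.
Optimal value attained by: walk 0->1->2->0.
Answer: (M^⊗3)[0][0] = 57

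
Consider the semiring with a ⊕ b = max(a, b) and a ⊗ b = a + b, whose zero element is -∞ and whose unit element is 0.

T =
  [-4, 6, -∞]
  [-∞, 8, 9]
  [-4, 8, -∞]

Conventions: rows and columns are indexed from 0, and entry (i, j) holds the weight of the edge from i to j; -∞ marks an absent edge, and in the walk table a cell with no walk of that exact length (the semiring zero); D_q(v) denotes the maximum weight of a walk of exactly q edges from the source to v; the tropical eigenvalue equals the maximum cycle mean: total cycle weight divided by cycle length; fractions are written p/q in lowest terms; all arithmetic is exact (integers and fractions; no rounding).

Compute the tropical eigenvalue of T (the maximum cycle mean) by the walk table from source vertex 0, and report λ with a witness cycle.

q=0: [0, -∞, -∞]
q=1: [-4, 6, -∞]
q=2: [-8, 14, 15]
q=3: [11, 23, 23]
Optimal cycle mean attained by: cycle 1->2->1, total 9 + 8, length 2.
Answer: λ = 17/2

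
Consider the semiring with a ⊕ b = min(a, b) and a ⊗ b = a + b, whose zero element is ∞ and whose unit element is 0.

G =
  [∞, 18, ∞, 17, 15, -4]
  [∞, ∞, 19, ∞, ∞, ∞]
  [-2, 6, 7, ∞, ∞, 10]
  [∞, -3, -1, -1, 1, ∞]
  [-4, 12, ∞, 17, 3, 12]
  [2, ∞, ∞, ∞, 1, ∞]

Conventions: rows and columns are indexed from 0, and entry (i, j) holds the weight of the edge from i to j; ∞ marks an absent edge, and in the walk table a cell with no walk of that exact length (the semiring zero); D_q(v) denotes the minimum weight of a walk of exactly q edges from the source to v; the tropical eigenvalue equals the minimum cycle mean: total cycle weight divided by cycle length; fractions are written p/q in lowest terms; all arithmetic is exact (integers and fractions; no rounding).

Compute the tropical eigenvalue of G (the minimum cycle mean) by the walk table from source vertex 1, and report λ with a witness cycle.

q=0: [∞, 0, ∞, ∞, ∞, ∞]
q=1: [∞, ∞, 19, ∞, ∞, ∞]
q=2: [17, 25, 26, ∞, ∞, 29]
q=3: [24, 32, 33, 34, 30, 13]
q=4: [15, 31, 33, 33, 14, 20]
q=5: [10, 26, 32, 31, 17, 11]
q=6: [13, 28, 30, 27, 12, 6]
Optimal cycle mean attained by: cycle 0->5->4->0, total (-4) + 1 + (-4), length 3.
Answer: λ = -7/3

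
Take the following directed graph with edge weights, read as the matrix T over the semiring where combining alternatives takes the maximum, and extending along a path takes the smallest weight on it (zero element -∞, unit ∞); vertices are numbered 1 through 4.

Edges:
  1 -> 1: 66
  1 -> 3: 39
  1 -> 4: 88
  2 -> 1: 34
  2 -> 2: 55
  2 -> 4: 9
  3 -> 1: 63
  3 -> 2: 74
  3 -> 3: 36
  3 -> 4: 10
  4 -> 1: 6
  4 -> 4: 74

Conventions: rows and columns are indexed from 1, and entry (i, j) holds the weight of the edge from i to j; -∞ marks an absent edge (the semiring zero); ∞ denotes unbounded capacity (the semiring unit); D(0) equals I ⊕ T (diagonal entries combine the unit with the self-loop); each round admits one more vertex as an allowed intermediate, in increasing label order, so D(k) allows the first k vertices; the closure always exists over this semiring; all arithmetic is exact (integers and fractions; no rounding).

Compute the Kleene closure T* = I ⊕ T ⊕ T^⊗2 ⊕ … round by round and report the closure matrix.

D(0):
  [∞, -∞, 39, 88]
  [34, ∞, -∞, 9]
  [63, 74, ∞, 10]
  [6, -∞, -∞, ∞]
D(1):
  [∞, -∞, 39, 88]
  [34, ∞, 34, 34]
  [63, 74, ∞, 63]
  [6, -∞, 6, ∞]
D(2):
  [∞, -∞, 39, 88]
  [34, ∞, 34, 34]
  [63, 74, ∞, 63]
  [6, -∞, 6, ∞]
D(3):
  [∞, 39, 39, 88]
  [34, ∞, 34, 34]
  [63, 74, ∞, 63]
  [6, 6, 6, ∞]
D(4):
  [∞, 39, 39, 88]
  [34, ∞, 34, 34]
  [63, 74, ∞, 63]
  [6, 6, 6, ∞]
Answer: T* = [[∞, 39, 39, 88], [34, ∞, 34, 34], [63, 74, ∞, 63], [6, 6, 6, ∞]]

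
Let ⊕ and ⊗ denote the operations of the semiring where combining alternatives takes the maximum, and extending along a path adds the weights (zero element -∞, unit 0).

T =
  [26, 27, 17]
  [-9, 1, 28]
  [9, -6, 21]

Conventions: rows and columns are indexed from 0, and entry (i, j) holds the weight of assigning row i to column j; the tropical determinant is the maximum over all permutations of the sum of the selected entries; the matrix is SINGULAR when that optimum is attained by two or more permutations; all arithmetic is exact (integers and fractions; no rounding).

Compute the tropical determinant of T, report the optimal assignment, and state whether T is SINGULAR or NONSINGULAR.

σ = (0, 1, 2): 26 + 1 + 21 = 48
σ = (0, 2, 1): 26 + 28 + (-6) = 48
σ = (1, 0, 2): 27 + (-9) + 21 = 39
σ = (1, 2, 0): 27 + 28 + 9 = 64
σ = (2, 0, 1): 17 + (-9) + (-6) = 2
σ = (2, 1, 0): 17 + 1 + 9 = 27
Optimal value attained by: σ = (1, 2, 0).
Answer: det⊕(T) = 64; verdict: NONSINGULAR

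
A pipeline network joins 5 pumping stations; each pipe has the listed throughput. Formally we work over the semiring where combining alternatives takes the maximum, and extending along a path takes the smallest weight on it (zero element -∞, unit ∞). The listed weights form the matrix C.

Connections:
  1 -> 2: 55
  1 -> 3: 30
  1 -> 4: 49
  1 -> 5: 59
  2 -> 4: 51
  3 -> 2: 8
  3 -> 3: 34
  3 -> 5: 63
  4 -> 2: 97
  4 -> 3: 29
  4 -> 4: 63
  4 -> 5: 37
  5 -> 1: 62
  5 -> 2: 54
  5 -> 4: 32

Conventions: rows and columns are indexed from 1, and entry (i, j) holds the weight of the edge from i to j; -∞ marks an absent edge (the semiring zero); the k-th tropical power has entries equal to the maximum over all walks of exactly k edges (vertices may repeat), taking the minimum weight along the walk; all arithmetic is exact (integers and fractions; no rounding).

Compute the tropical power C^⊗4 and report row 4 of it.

C^⊗2:
  [59, 54, 30, 51, 37]
  [-∞, 51, 29, 51, 37]
  [62, 54, 34, 32, 34]
  [37, 63, 29, 63, 37]
  [-∞, 55, 30, 51, 59]
C^⊗3:
  [37, 55, 30, 51, 59]
  [37, 51, 29, 51, 37]
  [34, 55, 34, 51, 59]
  [37, 63, 30, 63, 37]
  [59, 54, 30, 51, 37]
C^⊗4:
  [59, 54, 30, 51, 37]
  [37, 51, 30, 51, 37]
  [59, 54, 34, 51, 37]
  [37, 63, 30, 63, 37]
  [37, 55, 30, 51, 59]
Answer: row 4 of C^⊗4 = [37, 63, 30, 63, 37]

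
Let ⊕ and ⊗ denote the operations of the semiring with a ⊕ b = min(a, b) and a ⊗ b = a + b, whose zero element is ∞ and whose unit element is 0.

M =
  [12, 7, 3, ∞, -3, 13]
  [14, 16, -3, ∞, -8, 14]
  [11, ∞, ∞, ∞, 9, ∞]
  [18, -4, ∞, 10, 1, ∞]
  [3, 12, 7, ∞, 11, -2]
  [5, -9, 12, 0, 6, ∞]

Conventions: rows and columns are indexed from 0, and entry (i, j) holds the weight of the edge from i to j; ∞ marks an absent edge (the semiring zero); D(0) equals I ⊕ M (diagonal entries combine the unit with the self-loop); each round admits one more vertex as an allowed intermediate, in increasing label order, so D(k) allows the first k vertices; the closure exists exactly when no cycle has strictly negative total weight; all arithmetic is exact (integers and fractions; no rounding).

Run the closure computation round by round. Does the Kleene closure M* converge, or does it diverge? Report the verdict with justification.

D(0):
  [0, 7, 3, ∞, -3, 13]
  [14, 0, -3, ∞, -8, 14]
  [11, ∞, 0, ∞, 9, ∞]
  [18, -4, ∞, 0, 1, ∞]
  [3, 12, 7, ∞, 0, -2]
  [5, -9, 12, 0, 6, 0]
D(1):
  [0, 7, 3, ∞, -3, 13]
  [14, 0, -3, ∞, -8, 14]
  [11, 18, 0, ∞, 8, 24]
  [18, -4, 21, 0, 1, 31]
  [3, 10, 6, ∞, 0, -2]
  [5, -9, 8, 0, 2, 0]
D(2):
  [0, 7, 3, ∞, -3, 13]
  [14, 0, -3, ∞, -8, 14]
  [11, 18, 0, ∞, 8, 24]
  [10, -4, -7, 0, -12, 10]
  [3, 10, 6, ∞, 0, -2]
  [5, -9, -12, 0, -17, 0]
D(3):
  [0, 7, 3, ∞, -3, 13]
  [8, 0, -3, ∞, -8, 14]
  [11, 18, 0, ∞, 8, 24]
  [4, -4, -7, 0, -12, 10]
  [3, 10, 6, ∞, 0, -2]
  [-1, -9, -12, 0, -17, 0]
D(4):
  [0, 7, 3, ∞, -3, 13]
  [8, 0, -3, ∞, -8, 14]
  [11, 18, 0, ∞, 8, 24]
  [4, -4, -7, 0, -12, 10]
  [3, 10, 6, ∞, 0, -2]
  [-1, -9, -12, 0, -17, 0]
Detection: at round 5, diagonal entry (5, 5) turns strictly negative.
Key observation: the cycle 5->1->2->0->4->5 has total weight (-9) + (-3) + 11 + (-3) + (-2), which is strictly negative.
Answer: DIVERGES — negative cycle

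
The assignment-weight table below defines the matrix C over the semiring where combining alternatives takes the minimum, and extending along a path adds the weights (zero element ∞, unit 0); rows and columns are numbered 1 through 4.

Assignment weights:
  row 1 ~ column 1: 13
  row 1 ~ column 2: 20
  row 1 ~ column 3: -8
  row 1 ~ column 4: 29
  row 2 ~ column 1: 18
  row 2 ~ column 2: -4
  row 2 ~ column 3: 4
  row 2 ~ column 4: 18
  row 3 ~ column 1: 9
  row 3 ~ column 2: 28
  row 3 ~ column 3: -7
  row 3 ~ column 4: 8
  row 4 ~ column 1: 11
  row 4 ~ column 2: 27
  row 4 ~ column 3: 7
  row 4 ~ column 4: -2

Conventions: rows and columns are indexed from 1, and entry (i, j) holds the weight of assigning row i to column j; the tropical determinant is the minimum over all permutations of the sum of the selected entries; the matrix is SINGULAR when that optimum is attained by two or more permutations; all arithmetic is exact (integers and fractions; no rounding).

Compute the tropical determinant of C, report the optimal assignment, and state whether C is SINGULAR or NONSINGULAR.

σ = (1, 2, 3, 4): 13 + (-4) + (-7) + (-2) = 0
σ = (1, 2, 4, 3): 13 + (-4) + 8 + 7 = 24
σ = (1, 3, 2, 4): 13 + 4 + 28 + (-2) = 43
σ = (1, 3, 4, 2): 13 + 4 + 8 + 27 = 52
σ = (1, 4, 2, 3): 13 + 18 + 28 + 7 = 66
σ = (1, 4, 3, 2): 13 + 18 + (-7) + 27 = 51
σ = (2, 1, 3, 4): 20 + 18 + (-7) + (-2) = 29
σ = (2, 1, 4, 3): 20 + 18 + 8 + 7 = 53
σ = (2, 3, 1, 4): 20 + 4 + 9 + (-2) = 31
σ = (2, 3, 4, 1): 20 + 4 + 8 + 11 = 43
σ = (2, 4, 1, 3): 20 + 18 + 9 + 7 = 54
σ = (2, 4, 3, 1): 20 + 18 + (-7) + 11 = 42
σ = (3, 1, 2, 4): (-8) + 18 + 28 + (-2) = 36
σ = (3, 1, 4, 2): (-8) + 18 + 8 + 27 = 45
σ = (3, 2, 1, 4): (-8) + (-4) + 9 + (-2) = -5
σ = (3, 2, 4, 1): (-8) + (-4) + 8 + 11 = 7
σ = (3, 4, 1, 2): (-8) + 18 + 9 + 27 = 46
σ = (3, 4, 2, 1): (-8) + 18 + 28 + 11 = 49
σ = (4, 1, 2, 3): 29 + 18 + 28 + 7 = 82
σ = (4, 1, 3, 2): 29 + 18 + (-7) + 27 = 67
σ = (4, 2, 1, 3): 29 + (-4) + 9 + 7 = 41
σ = (4, 2, 3, 1): 29 + (-4) + (-7) + 11 = 29
σ = (4, 3, 1, 2): 29 + 4 + 9 + 27 = 69
σ = (4, 3, 2, 1): 29 + 4 + 28 + 11 = 72
Optimal value attained by: σ = (3, 2, 1, 4).
Answer: det⊕(C) = -5; verdict: NONSINGULAR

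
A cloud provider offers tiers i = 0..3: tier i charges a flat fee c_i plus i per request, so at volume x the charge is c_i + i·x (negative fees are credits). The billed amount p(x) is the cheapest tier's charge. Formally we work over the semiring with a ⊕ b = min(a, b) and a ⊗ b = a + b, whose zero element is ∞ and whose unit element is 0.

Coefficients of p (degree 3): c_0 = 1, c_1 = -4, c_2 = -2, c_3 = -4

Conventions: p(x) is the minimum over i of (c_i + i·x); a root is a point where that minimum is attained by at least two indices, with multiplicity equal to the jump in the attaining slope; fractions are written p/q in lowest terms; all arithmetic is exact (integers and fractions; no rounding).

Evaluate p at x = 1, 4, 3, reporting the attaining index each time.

p(1) = min(1+0·1=1, -4+1·1=-3, -2+2·1=0, -4+3·1=-1) = -3 (attained by i=1)
p(4) = min(1+0·4=1, -4+1·4=0, -2+2·4=6, -4+3·4=8) = 0 (attained by i=1)
p(3) = min(1+0·3=1, -4+1·3=-1, -2+2·3=4, -4+3·3=5) = -1 (attained by i=1)
Answer: p(1) = -3; p(4) = 0; p(3) = -1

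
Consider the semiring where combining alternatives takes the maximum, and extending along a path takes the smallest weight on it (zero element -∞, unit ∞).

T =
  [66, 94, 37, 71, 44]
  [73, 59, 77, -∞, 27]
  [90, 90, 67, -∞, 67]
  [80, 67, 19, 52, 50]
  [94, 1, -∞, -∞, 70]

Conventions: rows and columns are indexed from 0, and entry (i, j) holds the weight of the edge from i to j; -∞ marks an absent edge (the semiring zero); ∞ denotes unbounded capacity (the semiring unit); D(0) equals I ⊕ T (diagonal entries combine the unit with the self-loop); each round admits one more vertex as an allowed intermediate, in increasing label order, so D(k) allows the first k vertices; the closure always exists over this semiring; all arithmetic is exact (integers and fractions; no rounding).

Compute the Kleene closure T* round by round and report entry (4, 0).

D(0):
  [∞, 94, 37, 71, 44]
  [73, ∞, 77, -∞, 27]
  [90, 90, ∞, -∞, 67]
  [80, 67, 19, ∞, 50]
  [94, 1, -∞, -∞, ∞]
D(1):
  [∞, 94, 37, 71, 44]
  [73, ∞, 77, 71, 44]
  [90, 90, ∞, 71, 67]
  [80, 80, 37, ∞, 50]
  [94, 94, 37, 71, ∞]
D(2):
  [∞, 94, 77, 71, 44]
  [73, ∞, 77, 71, 44]
  [90, 90, ∞, 71, 67]
  [80, 80, 77, ∞, 50]
  [94, 94, 77, 71, ∞]
D(3):
  [∞, 94, 77, 71, 67]
  [77, ∞, 77, 71, 67]
  [90, 90, ∞, 71, 67]
  [80, 80, 77, ∞, 67]
  [94, 94, 77, 71, ∞]
D(4):
  [∞, 94, 77, 71, 67]
  [77, ∞, 77, 71, 67]
  [90, 90, ∞, 71, 67]
  [80, 80, 77, ∞, 67]
  [94, 94, 77, 71, ∞]
D(5):
  [∞, 94, 77, 71, 67]
  [77, ∞, 77, 71, 67]
  [90, 90, ∞, 71, 67]
  [80, 80, 77, ∞, 67]
  [94, 94, 77, 71, ∞]
Answer: T*[4][0] = 94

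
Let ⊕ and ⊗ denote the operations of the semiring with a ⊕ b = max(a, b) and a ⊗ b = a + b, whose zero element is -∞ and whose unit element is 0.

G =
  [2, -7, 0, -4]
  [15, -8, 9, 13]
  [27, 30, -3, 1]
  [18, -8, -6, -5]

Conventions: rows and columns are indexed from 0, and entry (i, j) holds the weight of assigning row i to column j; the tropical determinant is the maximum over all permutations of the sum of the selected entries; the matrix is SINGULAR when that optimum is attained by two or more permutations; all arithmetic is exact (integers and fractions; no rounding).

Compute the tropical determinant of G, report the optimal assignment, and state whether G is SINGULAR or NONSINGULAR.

σ = (0, 1, 2, 3): 2 + (-8) + (-3) + (-5) = -14
σ = (0, 1, 3, 2): 2 + (-8) + 1 + (-6) = -11
σ = (0, 2, 1, 3): 2 + 9 + 30 + (-5) = 36
σ = (0, 2, 3, 1): 2 + 9 + 1 + (-8) = 4
σ = (0, 3, 1, 2): 2 + 13 + 30 + (-6) = 39
σ = (0, 3, 2, 1): 2 + 13 + (-3) + (-8) = 4
σ = (1, 0, 2, 3): (-7) + 15 + (-3) + (-5) = 0
σ = (1, 0, 3, 2): (-7) + 15 + 1 + (-6) = 3
σ = (1, 2, 0, 3): (-7) + 9 + 27 + (-5) = 24
σ = (1, 2, 3, 0): (-7) + 9 + 1 + 18 = 21
σ = (1, 3, 0, 2): (-7) + 13 + 27 + (-6) = 27
σ = (1, 3, 2, 0): (-7) + 13 + (-3) + 18 = 21
σ = (2, 0, 1, 3): 0 + 15 + 30 + (-5) = 40
σ = (2, 0, 3, 1): 0 + 15 + 1 + (-8) = 8
σ = (2, 1, 0, 3): 0 + (-8) + 27 + (-5) = 14
σ = (2, 1, 3, 0): 0 + (-8) + 1 + 18 = 11
σ = (2, 3, 0, 1): 0 + 13 + 27 + (-8) = 32
σ = (2, 3, 1, 0): 0 + 13 + 30 + 18 = 61
σ = (3, 0, 1, 2): (-4) + 15 + 30 + (-6) = 35
σ = (3, 0, 2, 1): (-4) + 15 + (-3) + (-8) = 0
σ = (3, 1, 0, 2): (-4) + (-8) + 27 + (-6) = 9
σ = (3, 1, 2, 0): (-4) + (-8) + (-3) + 18 = 3
σ = (3, 2, 0, 1): (-4) + 9 + 27 + (-8) = 24
σ = (3, 2, 1, 0): (-4) + 9 + 30 + 18 = 53
Optimal value attained by: σ = (2, 3, 1, 0).
Answer: det⊕(G) = 61; verdict: NONSINGULAR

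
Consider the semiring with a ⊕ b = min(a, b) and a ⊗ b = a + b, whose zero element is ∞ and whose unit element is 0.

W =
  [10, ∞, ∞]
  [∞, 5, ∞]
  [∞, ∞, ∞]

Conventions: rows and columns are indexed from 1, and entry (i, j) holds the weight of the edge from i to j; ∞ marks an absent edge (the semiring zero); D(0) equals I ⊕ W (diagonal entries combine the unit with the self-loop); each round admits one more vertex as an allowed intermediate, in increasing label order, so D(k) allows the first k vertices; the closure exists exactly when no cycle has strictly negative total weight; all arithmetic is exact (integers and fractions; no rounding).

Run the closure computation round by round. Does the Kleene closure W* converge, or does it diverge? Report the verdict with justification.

D(0):
  [0, ∞, ∞]
  [∞, 0, ∞]
  [∞, ∞, 0]
D(1):
  [0, ∞, ∞]
  [∞, 0, ∞]
  [∞, ∞, 0]
D(2):
  [0, ∞, ∞]
  [∞, 0, ∞]
  [∞, ∞, 0]
D(3):
  [0, ∞, ∞]
  [∞, 0, ∞]
  [∞, ∞, 0]
Key observation: every diagonal entry stays at the unit through all rounds, so no improving cycle exists.
Answer: CONVERGES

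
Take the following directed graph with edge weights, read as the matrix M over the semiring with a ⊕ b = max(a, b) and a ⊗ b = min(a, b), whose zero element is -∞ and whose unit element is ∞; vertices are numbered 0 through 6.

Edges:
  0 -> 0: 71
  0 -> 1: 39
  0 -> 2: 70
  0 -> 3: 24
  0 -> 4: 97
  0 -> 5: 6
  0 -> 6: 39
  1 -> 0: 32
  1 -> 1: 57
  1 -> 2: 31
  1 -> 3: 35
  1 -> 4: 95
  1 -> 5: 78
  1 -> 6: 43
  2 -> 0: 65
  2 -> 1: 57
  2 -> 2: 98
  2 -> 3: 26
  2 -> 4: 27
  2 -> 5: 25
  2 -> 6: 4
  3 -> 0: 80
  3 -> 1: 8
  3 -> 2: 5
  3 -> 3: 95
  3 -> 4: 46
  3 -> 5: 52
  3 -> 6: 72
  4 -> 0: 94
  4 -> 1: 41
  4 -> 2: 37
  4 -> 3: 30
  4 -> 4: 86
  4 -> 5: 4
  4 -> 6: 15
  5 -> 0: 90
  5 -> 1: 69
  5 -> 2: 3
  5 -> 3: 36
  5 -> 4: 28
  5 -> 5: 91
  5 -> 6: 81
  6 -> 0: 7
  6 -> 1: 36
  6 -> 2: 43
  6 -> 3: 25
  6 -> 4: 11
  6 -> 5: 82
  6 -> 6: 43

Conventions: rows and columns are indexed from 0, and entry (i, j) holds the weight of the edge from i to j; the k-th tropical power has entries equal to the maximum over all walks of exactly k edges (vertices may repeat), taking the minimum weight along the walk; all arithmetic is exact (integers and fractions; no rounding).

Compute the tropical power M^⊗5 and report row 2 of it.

M^⊗2:
  [94, 57, 70, 35, 86, 39, 39]
  [94, 69, 43, 36, 86, 78, 78]
  [65, 57, 98, 35, 65, 57, 43]
  [80, 52, 70, 95, 80, 72, 72]
  [86, 41, 70, 35, 94, 41, 41]
  [90, 69, 70, 36, 90, 91, 81]
  [82, 69, 43, 36, 36, 82, 81]
M^⊗3:
  [86, 57, 70, 36, 94, 57, 43]
  [86, 69, 70, 36, 94, 78, 78]
  [65, 57, 98, 36, 65, 57, 57]
  [80, 69, 70, 95, 80, 72, 72]
  [94, 57, 70, 36, 86, 41, 41]
  [90, 69, 70, 36, 90, 91, 81]
  [82, 69, 70, 36, 82, 82, 81]
M^⊗4:
  [94, 57, 70, 36, 86, 57, 57]
  [94, 69, 70, 36, 86, 78, 78]
  [65, 57, 98, 36, 65, 57, 57]
  [80, 69, 70, 95, 80, 72, 72]
  [86, 57, 70, 36, 94, 57, 43]
  [90, 69, 70, 36, 90, 91, 81]
  [82, 69, 70, 36, 82, 82, 81]
M^⊗5:
  [86, 57, 70, 36, 94, 57, 57]
  [86, 69, 70, 36, 94, 78, 78]
  [65, 57, 98, 36, 65, 57, 57]
  [80, 69, 70, 95, 80, 72, 72]
  [94, 57, 70, 36, 86, 57, 57]
  [90, 69, 70, 36, 90, 91, 81]
  [82, 69, 70, 36, 82, 82, 81]
Answer: row 2 of M^⊗5 = [65, 57, 98, 36, 65, 57, 57]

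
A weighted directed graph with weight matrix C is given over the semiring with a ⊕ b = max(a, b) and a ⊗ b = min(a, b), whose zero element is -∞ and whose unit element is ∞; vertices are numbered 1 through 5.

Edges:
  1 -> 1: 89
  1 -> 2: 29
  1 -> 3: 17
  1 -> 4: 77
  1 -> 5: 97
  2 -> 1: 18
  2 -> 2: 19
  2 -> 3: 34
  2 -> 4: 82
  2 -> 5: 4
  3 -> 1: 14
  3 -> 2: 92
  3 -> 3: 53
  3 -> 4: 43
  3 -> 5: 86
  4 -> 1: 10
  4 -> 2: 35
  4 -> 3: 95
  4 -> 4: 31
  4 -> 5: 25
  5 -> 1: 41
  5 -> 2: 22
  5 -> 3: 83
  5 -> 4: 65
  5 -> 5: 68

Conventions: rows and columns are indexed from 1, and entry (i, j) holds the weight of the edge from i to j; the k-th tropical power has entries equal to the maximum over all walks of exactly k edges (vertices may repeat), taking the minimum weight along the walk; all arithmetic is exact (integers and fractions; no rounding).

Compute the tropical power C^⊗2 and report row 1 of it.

C^⊗2:
  [89, 35, 83, 77, 89]
  [18, 35, 82, 34, 34]
  [41, 53, 83, 82, 68]
  [25, 92, 53, 43, 86]
  [41, 83, 68, 65, 83]
Answer: row 1 of C^⊗2 = [89, 35, 83, 77, 89]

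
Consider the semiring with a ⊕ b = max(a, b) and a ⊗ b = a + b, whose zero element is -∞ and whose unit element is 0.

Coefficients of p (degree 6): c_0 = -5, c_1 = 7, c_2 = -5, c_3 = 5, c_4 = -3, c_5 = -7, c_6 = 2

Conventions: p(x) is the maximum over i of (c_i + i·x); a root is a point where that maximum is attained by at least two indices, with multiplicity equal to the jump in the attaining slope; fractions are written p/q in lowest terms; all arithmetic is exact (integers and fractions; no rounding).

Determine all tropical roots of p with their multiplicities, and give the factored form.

hull edge (i=0, c=-5) to (i=1, c=7): slope 12, span 1
hull edge (i=1, c=7) to (i=6, c=2): slope -1, span 5
Factored form: p(x) = 2 ⊗ (x ⊕ (-12)) ⊗ (x ⊕ 1) ⊗ (x ⊕ 1) ⊗ (x ⊕ 1) ⊗ (x ⊕ 1) ⊗ (x ⊕ 1)
Answer: roots = -12 (mult 1), 1 (mult 5)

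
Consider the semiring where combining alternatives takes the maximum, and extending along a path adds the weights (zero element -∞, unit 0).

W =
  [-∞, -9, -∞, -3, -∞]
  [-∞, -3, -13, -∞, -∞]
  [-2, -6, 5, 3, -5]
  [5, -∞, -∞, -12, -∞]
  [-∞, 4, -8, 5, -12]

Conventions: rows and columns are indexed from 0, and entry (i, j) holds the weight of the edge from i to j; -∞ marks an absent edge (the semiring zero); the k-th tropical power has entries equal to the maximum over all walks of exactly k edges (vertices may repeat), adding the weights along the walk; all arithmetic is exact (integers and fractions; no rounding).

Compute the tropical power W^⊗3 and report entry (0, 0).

W^⊗2:
  [2, -12, -22, -15, -∞]
  [-15, -6, -8, -10, -18]
  [8, -1, 10, 8, 0]
  [-7, -4, -∞, 2, -∞]
  [10, 1, -3, -5, -13]
W^⊗3:
  [-10, -7, -17, -1, -27]
  [-5, -9, -3, -5, -13]
  [13, 4, 15, 13, 5]
  [7, -7, -17, -10, -∞]
  [0, 1, 2, 7, -8]
Key observation: the optimum is the walk 0->3->3->0, with weight (-3) + (-12) + 5 = -10.
Optimal value attained by: walk 0->3->3->0.
Answer: (W^⊗3)[0][0] = -10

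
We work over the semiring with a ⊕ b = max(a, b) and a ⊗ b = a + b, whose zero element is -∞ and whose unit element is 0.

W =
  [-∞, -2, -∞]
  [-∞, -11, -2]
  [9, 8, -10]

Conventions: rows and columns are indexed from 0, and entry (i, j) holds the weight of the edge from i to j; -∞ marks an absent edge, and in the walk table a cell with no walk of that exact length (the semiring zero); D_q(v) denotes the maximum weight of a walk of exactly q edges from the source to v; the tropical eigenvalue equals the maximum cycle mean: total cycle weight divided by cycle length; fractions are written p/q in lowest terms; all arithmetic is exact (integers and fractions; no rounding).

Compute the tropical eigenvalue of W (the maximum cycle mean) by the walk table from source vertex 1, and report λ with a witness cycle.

q=0: [-∞, 0, -∞]
q=1: [-∞, -11, -2]
q=2: [7, 6, -12]
q=3: [-3, 5, 4]
Optimal cycle mean attained by: cycle 1->2->1, total (-2) + 8, length 2.
Answer: λ = 3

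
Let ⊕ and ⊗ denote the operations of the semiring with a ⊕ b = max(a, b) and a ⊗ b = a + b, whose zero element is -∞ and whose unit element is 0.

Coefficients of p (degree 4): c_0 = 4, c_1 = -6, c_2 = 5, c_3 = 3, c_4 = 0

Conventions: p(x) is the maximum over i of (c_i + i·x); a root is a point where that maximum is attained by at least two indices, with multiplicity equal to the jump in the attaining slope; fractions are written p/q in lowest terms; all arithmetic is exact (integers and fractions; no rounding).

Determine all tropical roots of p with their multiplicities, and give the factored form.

hull edge (i=0, c=4) to (i=2, c=5): slope 1/2, span 2
hull edge (i=2, c=5) to (i=3, c=3): slope -2, span 1
hull edge (i=3, c=3) to (i=4, c=0): slope -3, span 1
Factored form: p(x) = 0 ⊗ (x ⊕ (-1/2)) ⊗ (x ⊕ (-1/2)) ⊗ (x ⊕ 2) ⊗ (x ⊕ 3)
Answer: roots = -1/2 (mult 2), 2 (mult 1), 3 (mult 1)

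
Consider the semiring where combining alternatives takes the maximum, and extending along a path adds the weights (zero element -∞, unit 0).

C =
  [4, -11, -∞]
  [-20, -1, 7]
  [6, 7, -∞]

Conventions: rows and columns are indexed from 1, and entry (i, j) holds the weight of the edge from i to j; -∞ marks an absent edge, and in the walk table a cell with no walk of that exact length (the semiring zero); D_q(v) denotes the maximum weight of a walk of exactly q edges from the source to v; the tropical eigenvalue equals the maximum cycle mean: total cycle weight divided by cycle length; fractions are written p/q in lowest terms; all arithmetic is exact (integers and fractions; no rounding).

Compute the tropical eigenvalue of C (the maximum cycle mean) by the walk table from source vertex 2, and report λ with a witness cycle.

q=0: [-∞, 0, -∞]
q=1: [-20, -1, 7]
q=2: [13, 14, 6]
q=3: [17, 13, 21]
Optimal cycle mean attained by: cycle 2->3->2, total 7 + 7, length 2.
Answer: λ = 7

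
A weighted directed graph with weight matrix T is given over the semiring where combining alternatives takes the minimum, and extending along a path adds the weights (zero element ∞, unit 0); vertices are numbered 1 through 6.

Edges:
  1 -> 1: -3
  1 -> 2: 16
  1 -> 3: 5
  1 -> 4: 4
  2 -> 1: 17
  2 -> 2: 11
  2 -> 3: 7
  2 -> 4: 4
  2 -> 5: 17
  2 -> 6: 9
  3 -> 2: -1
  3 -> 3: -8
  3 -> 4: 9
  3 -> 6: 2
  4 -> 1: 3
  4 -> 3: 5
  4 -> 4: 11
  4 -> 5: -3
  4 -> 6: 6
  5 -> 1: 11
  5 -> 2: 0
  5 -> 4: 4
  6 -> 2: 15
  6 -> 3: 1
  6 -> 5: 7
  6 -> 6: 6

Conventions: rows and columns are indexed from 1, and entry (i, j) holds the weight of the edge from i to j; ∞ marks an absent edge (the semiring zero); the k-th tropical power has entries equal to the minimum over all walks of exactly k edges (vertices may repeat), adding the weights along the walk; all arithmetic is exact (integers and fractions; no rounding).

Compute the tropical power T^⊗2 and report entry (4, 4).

T^⊗2:
  [-6, 4, -3, 1, 1, 7]
  [7, 6, -1, 15, 1, 9]
  [12, -9, -16, 1, 6, -6]
  [0, -3, -3, 1, 8, 7]
  [7, 11, 7, 4, 1, 9]
  [18, 0, -7, 10, 13, 3]
Key observation: the optimum is the walk 4->5->4, with weight (-3) + 4 = 1.
Optimal value attained by: walk 4->5->4.
Answer: (T^⊗2)[4][4] = 1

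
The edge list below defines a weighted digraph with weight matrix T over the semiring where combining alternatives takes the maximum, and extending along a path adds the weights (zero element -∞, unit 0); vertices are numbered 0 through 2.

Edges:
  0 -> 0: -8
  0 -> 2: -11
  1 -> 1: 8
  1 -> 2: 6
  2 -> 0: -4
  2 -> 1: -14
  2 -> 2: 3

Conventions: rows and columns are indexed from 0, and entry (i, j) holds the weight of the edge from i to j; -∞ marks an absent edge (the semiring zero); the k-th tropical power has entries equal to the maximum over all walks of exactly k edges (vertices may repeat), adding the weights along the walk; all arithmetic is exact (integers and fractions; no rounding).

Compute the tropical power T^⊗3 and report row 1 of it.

T^⊗2:
  [-15, -25, -8]
  [2, 16, 14]
  [-1, -6, 6]
T^⊗3:
  [-12, -17, -5]
  [10, 24, 22]
  [2, 2, 9]
Answer: row 1 of T^⊗3 = [10, 24, 22]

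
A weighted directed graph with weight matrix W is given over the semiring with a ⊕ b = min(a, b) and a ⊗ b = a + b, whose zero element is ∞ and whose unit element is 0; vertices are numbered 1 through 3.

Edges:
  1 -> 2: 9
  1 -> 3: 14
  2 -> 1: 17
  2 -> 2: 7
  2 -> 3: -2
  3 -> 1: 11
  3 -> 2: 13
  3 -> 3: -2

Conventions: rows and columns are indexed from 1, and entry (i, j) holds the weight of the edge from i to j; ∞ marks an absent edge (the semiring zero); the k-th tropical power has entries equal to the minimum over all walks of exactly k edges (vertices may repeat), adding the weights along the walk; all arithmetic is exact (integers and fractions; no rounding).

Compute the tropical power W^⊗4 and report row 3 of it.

W^⊗2:
  [25, 16, 7]
  [9, 11, -4]
  [9, 11, -4]
W^⊗3:
  [18, 20, 5]
  [7, 9, -6]
  [7, 9, -6]
W^⊗4:
  [16, 18, 3]
  [5, 7, -8]
  [5, 7, -8]
Answer: row 3 of W^⊗4 = [5, 7, -8]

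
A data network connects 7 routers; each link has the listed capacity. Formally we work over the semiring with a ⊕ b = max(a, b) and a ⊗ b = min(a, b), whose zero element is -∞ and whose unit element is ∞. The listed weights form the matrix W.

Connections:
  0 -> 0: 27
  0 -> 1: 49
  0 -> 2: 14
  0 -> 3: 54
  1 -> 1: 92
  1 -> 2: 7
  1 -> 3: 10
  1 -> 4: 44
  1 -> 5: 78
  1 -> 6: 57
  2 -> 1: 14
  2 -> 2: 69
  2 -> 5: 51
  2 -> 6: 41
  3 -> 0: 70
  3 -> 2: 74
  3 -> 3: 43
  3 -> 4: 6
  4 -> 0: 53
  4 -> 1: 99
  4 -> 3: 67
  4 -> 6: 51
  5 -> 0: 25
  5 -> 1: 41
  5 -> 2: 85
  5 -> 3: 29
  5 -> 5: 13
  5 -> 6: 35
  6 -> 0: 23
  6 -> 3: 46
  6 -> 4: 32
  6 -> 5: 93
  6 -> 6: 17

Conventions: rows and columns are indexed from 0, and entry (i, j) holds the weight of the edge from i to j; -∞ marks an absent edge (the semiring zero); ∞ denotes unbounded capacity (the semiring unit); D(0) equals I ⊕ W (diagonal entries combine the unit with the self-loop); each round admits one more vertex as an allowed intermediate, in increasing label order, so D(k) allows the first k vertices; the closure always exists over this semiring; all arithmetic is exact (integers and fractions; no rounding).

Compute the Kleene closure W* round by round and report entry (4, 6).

D(0):
  [∞, 49, 14, 54, -∞, -∞, -∞]
  [-∞, ∞, 7, 10, 44, 78, 57]
  [-∞, 14, ∞, -∞, -∞, 51, 41]
  [70, -∞, 74, ∞, 6, -∞, -∞]
  [53, 99, -∞, 67, ∞, -∞, 51]
  [25, 41, 85, 29, -∞, ∞, 35]
  [23, -∞, -∞, 46, 32, 93, ∞]
D(1):
  [∞, 49, 14, 54, -∞, -∞, -∞]
  [-∞, ∞, 7, 10, 44, 78, 57]
  [-∞, 14, ∞, -∞, -∞, 51, 41]
  [70, 49, 74, ∞, 6, -∞, -∞]
  [53, 99, 14, 67, ∞, -∞, 51]
  [25, 41, 85, 29, -∞, ∞, 35]
  [23, 23, 14, 46, 32, 93, ∞]
D(2):
  [∞, 49, 14, 54, 44, 49, 49]
  [-∞, ∞, 7, 10, 44, 78, 57]
  [-∞, 14, ∞, 10, 14, 51, 41]
  [70, 49, 74, ∞, 44, 49, 49]
  [53, 99, 14, 67, ∞, 78, 57]
  [25, 41, 85, 29, 41, ∞, 41]
  [23, 23, 14, 46, 32, 93, ∞]
D(3):
  [∞, 49, 14, 54, 44, 49, 49]
  [-∞, ∞, 7, 10, 44, 78, 57]
  [-∞, 14, ∞, 10, 14, 51, 41]
  [70, 49, 74, ∞, 44, 51, 49]
  [53, 99, 14, 67, ∞, 78, 57]
  [25, 41, 85, 29, 41, ∞, 41]
  [23, 23, 14, 46, 32, 93, ∞]
D(4):
  [∞, 49, 54, 54, 44, 51, 49]
  [10, ∞, 10, 10, 44, 78, 57]
  [10, 14, ∞, 10, 14, 51, 41]
  [70, 49, 74, ∞, 44, 51, 49]
  [67, 99, 67, 67, ∞, 78, 57]
  [29, 41, 85, 29, 41, ∞, 41]
  [46, 46, 46, 46, 44, 93, ∞]
D(5):
  [∞, 49, 54, 54, 44, 51, 49]
  [44, ∞, 44, 44, 44, 78, 57]
  [14, 14, ∞, 14, 14, 51, 41]
  [70, 49, 74, ∞, 44, 51, 49]
  [67, 99, 67, 67, ∞, 78, 57]
  [41, 41, 85, 41, 41, ∞, 41]
  [46, 46, 46, 46, 44, 93, ∞]
D(6):
  [∞, 49, 54, 54, 44, 51, 49]
  [44, ∞, 78, 44, 44, 78, 57]
  [41, 41, ∞, 41, 41, 51, 41]
  [70, 49, 74, ∞, 44, 51, 49]
  [67, 99, 78, 67, ∞, 78, 57]
  [41, 41, 85, 41, 41, ∞, 41]
  [46, 46, 85, 46, 44, 93, ∞]
D(7):
  [∞, 49, 54, 54, 44, 51, 49]
  [46, ∞, 78, 46, 44, 78, 57]
  [41, 41, ∞, 41, 41, 51, 41]
  [70, 49, 74, ∞, 44, 51, 49]
  [67, 99, 78, 67, ∞, 78, 57]
  [41, 41, 85, 41, 41, ∞, 41]
  [46, 46, 85, 46, 44, 93, ∞]
Answer: W*[4][6] = 57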